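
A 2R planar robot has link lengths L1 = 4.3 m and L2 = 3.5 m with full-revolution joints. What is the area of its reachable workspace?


r_max = L1 + L2 = 7.8 m
r_min = |L1 - L2| = 0.8 m
Area = pi*(r_max^2 - r_min^2)
= pi*(60.84 - 0.64)
= pi * 60.2
= 189.1239 m^2


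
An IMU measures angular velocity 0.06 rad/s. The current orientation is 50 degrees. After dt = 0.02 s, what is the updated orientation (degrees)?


delta_theta = w * dt = 0.06 * 0.02 = 0.0012 rad
= 0.0688 deg
theta_new = 50 + 0.0688 = 50.0688 deg


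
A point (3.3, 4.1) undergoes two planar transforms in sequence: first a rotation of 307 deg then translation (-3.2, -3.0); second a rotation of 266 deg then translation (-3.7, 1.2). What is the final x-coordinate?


After transform 1:
x1 = cos(307)*3.3 - sin(307)*4.1 + -3.2 = 2.0604
y1 = sin(307)*3.3 + cos(307)*4.1 + -3.0 = -3.1681
After transform 2:
x2 = cos(266)*2.0604 - sin(266)*-3.1681 + -3.7
= -7.0041


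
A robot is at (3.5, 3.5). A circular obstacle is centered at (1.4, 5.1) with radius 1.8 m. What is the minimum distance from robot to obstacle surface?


center_dist = sqrt((3.5-1.4)^2 + (3.5-5.1)^2)
= sqrt(4.41 + 2.56)
= 2.6401
min_dist = center_dist - radius = 2.6401 - 1.8 = 0.8401 m


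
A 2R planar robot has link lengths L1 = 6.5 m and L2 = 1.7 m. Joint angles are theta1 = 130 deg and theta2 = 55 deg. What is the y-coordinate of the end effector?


Convert angles to radians: theta1 = 2.2689, theta2 = 0.9599
y = L1*sin(theta1) + L2*sin(theta1+theta2)
y = 4.9793 + -0.1482
y = 4.8311


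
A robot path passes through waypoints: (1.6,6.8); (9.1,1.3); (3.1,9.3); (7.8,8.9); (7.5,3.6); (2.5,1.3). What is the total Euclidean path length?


Segment lengths:
  seg1 = sqrt((7.5)^2 + (-5.5)^2) = 9.3005
  seg2 = sqrt((-6.0)^2 + (8.0)^2) = 10.0
  seg3 = sqrt((4.7)^2 + (-0.4)^2) = 4.717
  seg4 = sqrt((-0.3)^2 + (-5.3)^2) = 5.3085
  seg5 = sqrt((-5.0)^2 + (-2.3)^2) = 5.5036
Total = 34.8296


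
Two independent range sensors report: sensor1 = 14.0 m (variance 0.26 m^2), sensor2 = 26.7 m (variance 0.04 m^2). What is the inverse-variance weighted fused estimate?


w1 = (1/var1) / (1/var1 + 1/var2)
   = 3.8462 / (3.8462 + 25.0) = 0.1333
w2 = 1 - w1 = 0.8667
fused = w1*s1 + w2*s2 = 1.8667 + 23.14
= 25.0067 m


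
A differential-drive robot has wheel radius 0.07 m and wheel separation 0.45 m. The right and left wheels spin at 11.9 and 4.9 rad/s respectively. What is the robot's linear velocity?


vR = r*wR = 0.07*11.9 = 0.833 m/s
vL = r*wL = 0.07*4.9 = 0.343 m/s
v = (vR+vL)/2 = 0.588 m/s
omega = (vR-vL)/L = 1.0889 rad/s
linear velocity = 0.588 m/s


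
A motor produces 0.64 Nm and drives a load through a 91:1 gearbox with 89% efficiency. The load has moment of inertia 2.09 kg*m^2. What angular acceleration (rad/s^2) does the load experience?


tau_out = tau_motor * N * eta
= 0.64 * 91 * 0.89 = 51.8336 Nm
alpha = tau_out / I = 51.8336 / 2.09
= 24.8008 rad/s^2


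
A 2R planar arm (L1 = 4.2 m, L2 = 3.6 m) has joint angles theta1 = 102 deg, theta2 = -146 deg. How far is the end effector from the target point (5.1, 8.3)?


End effector via forward kinematics:
x = L1*cos(t1) + L2*cos(t1+t2) = 1.7164
y = L1*sin(t1) + L2*sin(t1+t2) = 1.6074
Distance to target:
d = sqrt((5.1 - 1.7164)^2 + (8.3 - 1.6074)^2)
= sqrt(11.4488 + 44.7902)
= 7.4993 m


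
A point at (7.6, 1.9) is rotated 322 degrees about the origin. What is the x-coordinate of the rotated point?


x' = x*cos(theta) - y*sin(theta)
cos(322 deg) = 0.788, sin(322 deg) = -0.6157
x' = 7.6 * 0.788 - 1.9 * -0.6157
= 5.9889 - -1.1698
= 7.1586


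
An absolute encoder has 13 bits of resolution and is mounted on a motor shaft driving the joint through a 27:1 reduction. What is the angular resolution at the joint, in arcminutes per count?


counts = 2^13 = 8192
effective counts at joint = 8192 * 27 = 221184
resolution = 360*60 / 221184
= 0.0977 arcmin/count


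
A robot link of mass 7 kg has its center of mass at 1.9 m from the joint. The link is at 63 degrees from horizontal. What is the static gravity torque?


tau = m*g*L*cos(angle)
= 7 * 9.81 * 1.9 * cos(63 deg)
= 7 * 9.81 * 1.9 * 0.454
= 59.2335 Nm


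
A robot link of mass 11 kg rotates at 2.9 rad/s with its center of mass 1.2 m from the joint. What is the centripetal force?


F = m * omega^2 * r
= 11 * 2.9^2 * 1.2
= 11 * 8.41 * 1.2
= 111.012 N


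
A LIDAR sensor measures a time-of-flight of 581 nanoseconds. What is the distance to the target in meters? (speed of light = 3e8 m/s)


tof = 581 ns = 5.81e-07 s
dist = c * tof / 2
= 3e8 * 5.81e-07 / 2
= 87.15 m


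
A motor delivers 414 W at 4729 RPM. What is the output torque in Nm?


omega = 4729 * 2*pi/60 = 495.2197 rad/s
tau = P / omega = 414 / 495.2197
= 0.836 Nm


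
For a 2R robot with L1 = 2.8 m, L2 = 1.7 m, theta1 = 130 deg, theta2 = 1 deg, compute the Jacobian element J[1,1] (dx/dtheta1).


J[1,1] = -L1*sin(t1) - L2*sin(t1+t2)
= -2.8*sin(130) - 1.7*sin(131)
= -3.4279


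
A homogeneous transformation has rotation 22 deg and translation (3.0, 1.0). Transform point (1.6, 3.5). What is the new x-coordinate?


x' = cos(theta)*px - sin(theta)*py + tx
= 0.9272*1.6 - 0.3746*3.5 + 3.0
= 3.1724


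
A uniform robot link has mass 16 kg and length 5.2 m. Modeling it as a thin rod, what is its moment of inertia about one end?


I = (1/3) * m * L^2
= (1/3) * 16 * 5.2^2
= 0.333333 * 16 * 27.04
= 144.2133 kg*m^2


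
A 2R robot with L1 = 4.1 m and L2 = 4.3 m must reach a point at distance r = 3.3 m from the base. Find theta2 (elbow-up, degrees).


cos(theta2) = (r^2 - L1^2 - L2^2) / (2*L1*L2)
cos(theta2) = (10.89 - 16.81 - 18.49) / 35.26
cos(theta2) = -0.692286
theta2 = 133.8113 degrees


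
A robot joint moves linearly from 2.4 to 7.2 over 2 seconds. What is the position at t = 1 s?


s = t/T = 1/2 = 0.5
p(t) = p0 + (pf-p0)*s
= 2.4 + (7.2 - 2.4) * 0.5
= 4.8


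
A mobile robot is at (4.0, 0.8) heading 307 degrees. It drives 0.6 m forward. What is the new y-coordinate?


y_new = y0 + d*sin(theta)
= 0.8 + 0.6*sin(307)
= 0.8 + -0.4792
= 0.3208


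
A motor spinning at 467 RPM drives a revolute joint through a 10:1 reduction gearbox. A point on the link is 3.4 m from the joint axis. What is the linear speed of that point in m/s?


omega_motor = 467 * 2*pi/60 = 48.9041 rad/s
omega_joint = omega_motor / 10 = 4.8904 rad/s
v = omega_joint * r = 4.8904 * 3.4
= 16.6274 m/s


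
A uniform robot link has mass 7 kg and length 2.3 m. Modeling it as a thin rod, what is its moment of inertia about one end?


I = (1/3) * m * L^2
= (1/3) * 7 * 2.3^2
= 0.333333 * 7 * 5.29
= 12.3433 kg*m^2


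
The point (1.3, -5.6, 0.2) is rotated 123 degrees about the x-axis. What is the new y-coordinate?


Rotation about x-axis: y' = y*cos(theta) - z*sin(theta)
= -5.6 * -0.5446 - 0.2 * 0.8387
= 2.8822


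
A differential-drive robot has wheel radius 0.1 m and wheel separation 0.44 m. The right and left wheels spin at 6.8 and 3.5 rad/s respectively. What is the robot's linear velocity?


vR = r*wR = 0.1*6.8 = 0.68 m/s
vL = r*wL = 0.1*3.5 = 0.35 m/s
v = (vR+vL)/2 = 0.515 m/s
omega = (vR-vL)/L = 0.75 rad/s
linear velocity = 0.515 m/s


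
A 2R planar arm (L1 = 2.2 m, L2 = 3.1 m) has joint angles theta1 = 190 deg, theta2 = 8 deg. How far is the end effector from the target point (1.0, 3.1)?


End effector via forward kinematics:
x = L1*cos(t1) + L2*cos(t1+t2) = -5.1149
y = L1*sin(t1) + L2*sin(t1+t2) = -1.34
Distance to target:
d = sqrt((1.0 - -5.1149)^2 + (3.1 - -1.34)^2)
= sqrt(37.3914 + 19.7134)
= 7.5568 m


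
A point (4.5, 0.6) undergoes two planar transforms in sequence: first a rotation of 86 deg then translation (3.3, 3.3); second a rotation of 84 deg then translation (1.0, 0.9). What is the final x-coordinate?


After transform 1:
x1 = cos(86)*4.5 - sin(86)*0.6 + 3.3 = 3.0154
y1 = sin(86)*4.5 + cos(86)*0.6 + 3.3 = 7.8309
After transform 2:
x2 = cos(84)*3.0154 - sin(84)*7.8309 + 1.0
= -6.4728


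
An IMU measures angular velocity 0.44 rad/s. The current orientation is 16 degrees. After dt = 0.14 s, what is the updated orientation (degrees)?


delta_theta = w * dt = 0.44 * 0.14 = 0.0616 rad
= 3.5294 deg
theta_new = 16 + 3.5294 = 19.5294 deg


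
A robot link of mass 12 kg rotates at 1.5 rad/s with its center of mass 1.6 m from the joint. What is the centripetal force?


F = m * omega^2 * r
= 12 * 1.5^2 * 1.6
= 12 * 2.25 * 1.6
= 43.2 N


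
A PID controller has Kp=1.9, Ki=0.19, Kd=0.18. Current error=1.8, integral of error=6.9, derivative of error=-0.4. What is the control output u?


u = Kp*e + Ki*int(e) + Kd*de/dt
= 1.9*1.8 + 0.19*6.9 + 0.18*(-0.4)
= 3.42 + 1.311 + -0.072
= 4.659


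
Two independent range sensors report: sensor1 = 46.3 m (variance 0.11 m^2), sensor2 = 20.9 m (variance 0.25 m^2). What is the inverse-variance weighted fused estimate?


w1 = (1/var1) / (1/var1 + 1/var2)
   = 9.0909 / (9.0909 + 4.0) = 0.6944
w2 = 1 - w1 = 0.3056
fused = w1*s1 + w2*s2 = 32.1528 + 6.3861
= 38.5389 m


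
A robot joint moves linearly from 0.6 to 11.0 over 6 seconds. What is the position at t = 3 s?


s = t/T = 3/6 = 0.5
p(t) = p0 + (pf-p0)*s
= 0.6 + (11.0 - 0.6) * 0.5
= 5.8


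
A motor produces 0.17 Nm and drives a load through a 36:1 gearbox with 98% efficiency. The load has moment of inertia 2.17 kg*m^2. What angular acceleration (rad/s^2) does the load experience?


tau_out = tau_motor * N * eta
= 0.17 * 36 * 0.98 = 5.9976 Nm
alpha = tau_out / I = 5.9976 / 2.17
= 2.7639 rad/s^2


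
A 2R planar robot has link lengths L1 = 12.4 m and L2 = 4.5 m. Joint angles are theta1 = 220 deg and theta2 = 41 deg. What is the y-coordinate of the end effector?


Convert angles to radians: theta1 = 3.8397, theta2 = 0.7156
y = L1*sin(theta1) + L2*sin(theta1+theta2)
y = -7.9706 + -4.4446
y = -12.4152


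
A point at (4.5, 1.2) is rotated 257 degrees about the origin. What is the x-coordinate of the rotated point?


x' = x*cos(theta) - y*sin(theta)
cos(257 deg) = -0.225, sin(257 deg) = -0.9744
x' = 4.5 * -0.225 - 1.2 * -0.9744
= -1.0123 - -1.1692
= 0.157


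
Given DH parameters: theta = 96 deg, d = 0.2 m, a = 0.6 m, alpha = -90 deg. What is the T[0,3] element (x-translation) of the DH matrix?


T[0,3] = a * cos(theta)
= 0.6 * cos(96 deg)
= 0.6 * -0.1045
= -0.0627


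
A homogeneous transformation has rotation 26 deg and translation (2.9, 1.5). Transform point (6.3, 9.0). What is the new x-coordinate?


x' = cos(theta)*px - sin(theta)*py + tx
= 0.8988*6.3 - 0.4384*9.0 + 2.9
= 4.6171


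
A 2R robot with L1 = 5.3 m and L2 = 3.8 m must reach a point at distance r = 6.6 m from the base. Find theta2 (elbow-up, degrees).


cos(theta2) = (r^2 - L1^2 - L2^2) / (2*L1*L2)
cos(theta2) = (43.56 - 28.09 - 14.44) / 40.28
cos(theta2) = 0.025571
theta2 = 88.5347 degrees


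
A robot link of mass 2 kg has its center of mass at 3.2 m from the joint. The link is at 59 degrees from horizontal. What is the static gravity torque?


tau = m*g*L*cos(angle)
= 2 * 9.81 * 3.2 * cos(59 deg)
= 2 * 9.81 * 3.2 * 0.515
= 32.3362 Nm


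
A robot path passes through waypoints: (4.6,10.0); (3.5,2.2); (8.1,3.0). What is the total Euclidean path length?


Segment lengths:
  seg1 = sqrt((-1.1)^2 + (-7.8)^2) = 7.8772
  seg2 = sqrt((4.6)^2 + (0.8)^2) = 4.669
Total = 12.5462


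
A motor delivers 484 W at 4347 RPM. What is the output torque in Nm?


omega = 4347 * 2*pi/60 = 455.2168 rad/s
tau = P / omega = 484 / 455.2168
= 1.0632 Nm


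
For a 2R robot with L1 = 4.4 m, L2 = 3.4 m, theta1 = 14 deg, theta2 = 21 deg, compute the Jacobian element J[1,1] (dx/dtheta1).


J[1,1] = -L1*sin(t1) - L2*sin(t1+t2)
= -4.4*sin(14) - 3.4*sin(35)
= -3.0146


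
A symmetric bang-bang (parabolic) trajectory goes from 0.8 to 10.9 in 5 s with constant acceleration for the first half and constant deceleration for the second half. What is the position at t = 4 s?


Symmetric rest-to-rest: each phase covers (pf-p0)/2 in time T/2. 0.5*a*(T/2)^2 = (pf-p0)/2 => a = 4*(pf-p0)/T^2
a = 4*(10.9-0.8)/5^2 = 1.616
t = 4 is in the deceleration phase (t > T/2).
p = pf - 0.5*a*(T-t)^2 = 10.9 - 0.5*1.616*1^2
= 10.092


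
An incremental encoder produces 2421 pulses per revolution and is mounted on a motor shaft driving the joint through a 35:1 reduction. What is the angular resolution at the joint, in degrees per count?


counts per rev = 2421
effective counts at joint = 2421 * 35 = 84735
resolution = 360 / 84735
= 0.0042 deg/count


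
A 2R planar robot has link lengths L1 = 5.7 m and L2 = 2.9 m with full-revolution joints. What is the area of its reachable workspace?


r_max = L1 + L2 = 8.6 m
r_min = |L1 - L2| = 2.8 m
Area = pi*(r_max^2 - r_min^2)
= pi*(73.96 - 7.84)
= pi * 66.12
= 207.7221 m^2


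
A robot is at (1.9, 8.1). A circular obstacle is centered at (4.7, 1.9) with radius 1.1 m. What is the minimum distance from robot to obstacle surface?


center_dist = sqrt((1.9-4.7)^2 + (8.1-1.9)^2)
= sqrt(7.84 + 38.44)
= 6.8029
min_dist = center_dist - radius = 6.8029 - 1.1 = 5.7029 m


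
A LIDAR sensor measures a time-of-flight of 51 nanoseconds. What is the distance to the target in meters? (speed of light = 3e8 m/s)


tof = 51 ns = 5.1e-08 s
dist = c * tof / 2
= 3e8 * 5.1e-08 / 2
= 7.65 m


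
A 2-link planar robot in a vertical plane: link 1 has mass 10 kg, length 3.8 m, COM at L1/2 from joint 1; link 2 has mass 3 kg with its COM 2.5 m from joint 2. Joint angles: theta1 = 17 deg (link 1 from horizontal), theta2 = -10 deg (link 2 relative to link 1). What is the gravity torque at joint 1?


Horizontal distance from joint 1 to link-1 COM:
  x_c1 = (L1/2)*cos(t1) = 1.9 * 0.9563 = 1.817 m
Horizontal distance from joint 1 to link-2 COM:
  x_c2 = L1*cos(t1) + Lc2*cos(t1+t2)
       = 3.8*0.9563 + 2.5*0.9925 = 6.1153 m
tau1 = m1*g*x_c1 + m2*g*x_c2
     = 10*9.81*1.817 + 3*9.81*6.1153
     = 178.2456 + 179.974
     = 358.2196 Nm


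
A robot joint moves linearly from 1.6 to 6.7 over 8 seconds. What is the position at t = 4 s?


s = t/T = 4/8 = 0.5
p(t) = p0 + (pf-p0)*s
= 1.6 + (6.7 - 1.6) * 0.5
= 4.15


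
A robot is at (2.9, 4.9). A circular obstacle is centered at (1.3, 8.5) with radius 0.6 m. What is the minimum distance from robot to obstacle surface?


center_dist = sqrt((2.9-1.3)^2 + (4.9-8.5)^2)
= sqrt(2.56 + 12.96)
= 3.9395
min_dist = center_dist - radius = 3.9395 - 0.6 = 3.3395 m


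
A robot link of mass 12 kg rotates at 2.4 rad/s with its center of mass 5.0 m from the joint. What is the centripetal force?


F = m * omega^2 * r
= 12 * 2.4^2 * 5.0
= 12 * 5.76 * 5.0
= 345.6 N


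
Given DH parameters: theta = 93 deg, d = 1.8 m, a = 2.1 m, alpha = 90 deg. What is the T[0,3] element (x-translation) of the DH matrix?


T[0,3] = a * cos(theta)
= 2.1 * cos(93 deg)
= 2.1 * -0.0523
= -0.1099


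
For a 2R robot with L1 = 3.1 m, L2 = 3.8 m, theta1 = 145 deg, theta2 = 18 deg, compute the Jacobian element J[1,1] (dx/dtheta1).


J[1,1] = -L1*sin(t1) - L2*sin(t1+t2)
= -3.1*sin(145) - 3.8*sin(163)
= -2.8891


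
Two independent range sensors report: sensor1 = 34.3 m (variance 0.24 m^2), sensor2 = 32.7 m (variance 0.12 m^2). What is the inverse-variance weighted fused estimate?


w1 = (1/var1) / (1/var1 + 1/var2)
   = 4.1667 / (4.1667 + 8.3333) = 0.3333
w2 = 1 - w1 = 0.6667
fused = w1*s1 + w2*s2 = 11.4333 + 21.8
= 33.2333 m


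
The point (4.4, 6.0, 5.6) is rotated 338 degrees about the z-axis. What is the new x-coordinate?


Rotation about z-axis: x' = x*cos(theta) - y*sin(theta)
= 4.4 * 0.9272 - 6.0 * -0.3746
= 6.3272


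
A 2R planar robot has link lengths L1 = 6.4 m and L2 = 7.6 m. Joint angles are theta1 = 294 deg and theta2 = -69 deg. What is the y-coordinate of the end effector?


Convert angles to radians: theta1 = 5.1313, theta2 = -1.2043
y = L1*sin(theta1) + L2*sin(theta1+theta2)
y = -5.8467 + -5.374
y = -11.2207


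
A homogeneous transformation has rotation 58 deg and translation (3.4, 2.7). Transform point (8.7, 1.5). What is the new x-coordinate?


x' = cos(theta)*px - sin(theta)*py + tx
= 0.5299*8.7 - 0.848*1.5 + 3.4
= 6.7382


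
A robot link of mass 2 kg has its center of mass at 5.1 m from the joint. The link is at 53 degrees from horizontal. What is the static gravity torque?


tau = m*g*L*cos(angle)
= 2 * 9.81 * 5.1 * cos(53 deg)
= 2 * 9.81 * 5.1 * 0.6018
= 60.2188 Nm


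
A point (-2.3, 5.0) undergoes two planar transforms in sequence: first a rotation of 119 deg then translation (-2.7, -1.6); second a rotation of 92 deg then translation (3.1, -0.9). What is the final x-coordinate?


After transform 1:
x1 = cos(119)*-2.3 - sin(119)*5.0 + -2.7 = -5.958
y1 = sin(119)*-2.3 + cos(119)*5.0 + -1.6 = -6.0357
After transform 2:
x2 = cos(92)*-5.958 - sin(92)*-6.0357 + 3.1
= 9.3399


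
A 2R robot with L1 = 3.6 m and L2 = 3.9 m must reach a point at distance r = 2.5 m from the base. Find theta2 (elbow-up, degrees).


cos(theta2) = (r^2 - L1^2 - L2^2) / (2*L1*L2)
cos(theta2) = (6.25 - 12.96 - 15.21) / 28.08
cos(theta2) = -0.780627
theta2 = 141.318 degrees


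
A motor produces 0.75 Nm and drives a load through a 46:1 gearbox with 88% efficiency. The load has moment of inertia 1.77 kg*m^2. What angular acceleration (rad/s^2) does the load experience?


tau_out = tau_motor * N * eta
= 0.75 * 46 * 0.88 = 30.36 Nm
alpha = tau_out / I = 30.36 / 1.77
= 17.1525 rad/s^2


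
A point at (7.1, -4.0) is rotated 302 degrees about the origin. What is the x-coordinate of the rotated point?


x' = x*cos(theta) - y*sin(theta)
cos(302 deg) = 0.5299, sin(302 deg) = -0.848
x' = 7.1 * 0.5299 - -4.0 * -0.848
= 3.7624 - 3.3922
= 0.3702


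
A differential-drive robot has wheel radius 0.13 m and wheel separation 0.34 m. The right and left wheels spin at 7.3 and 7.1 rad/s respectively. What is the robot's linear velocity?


vR = r*wR = 0.13*7.3 = 0.949 m/s
vL = r*wL = 0.13*7.1 = 0.923 m/s
v = (vR+vL)/2 = 0.936 m/s
omega = (vR-vL)/L = 0.0765 rad/s
linear velocity = 0.936 m/s


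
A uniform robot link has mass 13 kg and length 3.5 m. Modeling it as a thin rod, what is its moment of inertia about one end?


I = (1/3) * m * L^2
= (1/3) * 13 * 3.5^2
= 0.333333 * 13 * 12.25
= 53.0833 kg*m^2


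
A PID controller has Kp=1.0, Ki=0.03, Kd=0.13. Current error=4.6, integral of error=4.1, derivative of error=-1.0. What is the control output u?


u = Kp*e + Ki*int(e) + Kd*de/dt
= 1.0*4.6 + 0.03*4.1 + 0.13*(-1.0)
= 4.6 + 0.123 + -0.13
= 4.593


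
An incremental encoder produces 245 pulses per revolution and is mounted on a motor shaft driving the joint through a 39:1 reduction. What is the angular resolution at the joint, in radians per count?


counts per rev = 245
effective counts at joint = 245 * 39 = 9555
resolution = 2*pi / 9555
= 6.5758e-04 rad/count


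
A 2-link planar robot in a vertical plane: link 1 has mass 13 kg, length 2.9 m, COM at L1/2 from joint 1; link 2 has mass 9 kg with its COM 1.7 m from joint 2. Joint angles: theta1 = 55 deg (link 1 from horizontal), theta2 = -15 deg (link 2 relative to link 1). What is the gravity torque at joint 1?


Horizontal distance from joint 1 to link-1 COM:
  x_c1 = (L1/2)*cos(t1) = 1.45 * 0.5736 = 0.8317 m
Horizontal distance from joint 1 to link-2 COM:
  x_c2 = L1*cos(t1) + Lc2*cos(t1+t2)
       = 2.9*0.5736 + 1.7*0.766 = 2.9656 m
tau1 = m1*g*x_c1 + m2*g*x_c2
     = 13*9.81*0.8317 + 9*9.81*2.9656
     = 106.0649 + 261.837
     = 367.9019 Nm


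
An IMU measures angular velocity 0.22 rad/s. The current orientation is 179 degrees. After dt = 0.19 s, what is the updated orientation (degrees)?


delta_theta = w * dt = 0.22 * 0.19 = 0.0418 rad
= 2.395 deg
theta_new = 179 + 2.395 = 181.395 deg


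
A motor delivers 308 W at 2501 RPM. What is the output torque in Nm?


omega = 2501 * 2*pi/60 = 261.9041 rad/s
tau = P / omega = 308 / 261.9041
= 1.176 Nm


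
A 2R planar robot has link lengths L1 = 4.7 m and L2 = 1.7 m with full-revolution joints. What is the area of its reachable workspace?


r_max = L1 + L2 = 6.4 m
r_min = |L1 - L2| = 3.0 m
Area = pi*(r_max^2 - r_min^2)
= pi*(40.96 - 9.0)
= pi * 31.96
= 100.4053 m^2


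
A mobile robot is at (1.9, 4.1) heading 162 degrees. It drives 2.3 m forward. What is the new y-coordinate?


y_new = y0 + d*sin(theta)
= 4.1 + 2.3*sin(162)
= 4.1 + 0.7107
= 4.8107


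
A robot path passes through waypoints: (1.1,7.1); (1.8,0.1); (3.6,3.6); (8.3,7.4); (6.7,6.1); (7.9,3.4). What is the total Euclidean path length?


Segment lengths:
  seg1 = sqrt((0.7)^2 + (-7.0)^2) = 7.0349
  seg2 = sqrt((1.8)^2 + (3.5)^2) = 3.9357
  seg3 = sqrt((4.7)^2 + (3.8)^2) = 6.044
  seg4 = sqrt((-1.6)^2 + (-1.3)^2) = 2.0616
  seg5 = sqrt((1.2)^2 + (-2.7)^2) = 2.9547
Total = 22.0309


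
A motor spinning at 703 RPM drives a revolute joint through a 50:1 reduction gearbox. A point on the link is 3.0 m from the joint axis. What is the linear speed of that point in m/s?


omega_motor = 703 * 2*pi/60 = 73.618 rad/s
omega_joint = omega_motor / 50 = 1.4724 rad/s
v = omega_joint * r = 1.4724 * 3.0
= 4.4171 m/s


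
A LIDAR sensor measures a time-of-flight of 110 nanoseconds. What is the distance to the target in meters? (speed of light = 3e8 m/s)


tof = 110 ns = 1.1e-07 s
dist = c * tof / 2
= 3e8 * 1.1e-07 / 2
= 16.5 m


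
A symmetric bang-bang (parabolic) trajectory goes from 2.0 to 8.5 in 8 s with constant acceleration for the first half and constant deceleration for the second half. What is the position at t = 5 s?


Symmetric rest-to-rest: each phase covers (pf-p0)/2 in time T/2. 0.5*a*(T/2)^2 = (pf-p0)/2 => a = 4*(pf-p0)/T^2
a = 4*(8.5-2.0)/8^2 = 0.4062
t = 5 is in the deceleration phase (t > T/2).
p = pf - 0.5*a*(T-t)^2 = 8.5 - 0.5*0.4062*3^2
= 6.6719


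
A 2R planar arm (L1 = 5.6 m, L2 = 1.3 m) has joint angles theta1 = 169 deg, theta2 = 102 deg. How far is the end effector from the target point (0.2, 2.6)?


End effector via forward kinematics:
x = L1*cos(t1) + L2*cos(t1+t2) = -5.4744
y = L1*sin(t1) + L2*sin(t1+t2) = -0.2313
Distance to target:
d = sqrt((0.2 - -5.4744)^2 + (2.6 - -0.2313)^2)
= sqrt(32.1991 + 8.0161)
= 6.3415 m


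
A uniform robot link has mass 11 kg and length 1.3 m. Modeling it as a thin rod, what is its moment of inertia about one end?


I = (1/3) * m * L^2
= (1/3) * 11 * 1.3^2
= 0.333333 * 11 * 1.69
= 6.1967 kg*m^2


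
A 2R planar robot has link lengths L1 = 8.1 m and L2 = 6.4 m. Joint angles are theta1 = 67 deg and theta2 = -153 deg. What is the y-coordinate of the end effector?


Convert angles to radians: theta1 = 1.1694, theta2 = -2.6704
y = L1*sin(theta1) + L2*sin(theta1+theta2)
y = 7.4561 + -6.3844
y = 1.0717


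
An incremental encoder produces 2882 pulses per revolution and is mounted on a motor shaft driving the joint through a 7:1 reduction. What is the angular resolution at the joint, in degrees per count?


counts per rev = 2882
effective counts at joint = 2882 * 7 = 20174
resolution = 360 / 20174
= 0.0178 deg/count


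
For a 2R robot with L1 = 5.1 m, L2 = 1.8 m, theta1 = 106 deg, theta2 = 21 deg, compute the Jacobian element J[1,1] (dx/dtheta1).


J[1,1] = -L1*sin(t1) - L2*sin(t1+t2)
= -5.1*sin(106) - 1.8*sin(127)
= -6.34


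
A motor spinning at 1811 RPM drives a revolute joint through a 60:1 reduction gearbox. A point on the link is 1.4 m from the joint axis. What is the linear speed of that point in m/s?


omega_motor = 1811 * 2*pi/60 = 189.6475 rad/s
omega_joint = omega_motor / 60 = 3.1608 rad/s
v = omega_joint * r = 3.1608 * 1.4
= 4.4251 m/s


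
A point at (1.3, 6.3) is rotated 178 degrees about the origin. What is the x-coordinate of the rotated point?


x' = x*cos(theta) - y*sin(theta)
cos(178 deg) = -0.9994, sin(178 deg) = 0.0349
x' = 1.3 * -0.9994 - 6.3 * 0.0349
= -1.2992 - 0.2199
= -1.5191


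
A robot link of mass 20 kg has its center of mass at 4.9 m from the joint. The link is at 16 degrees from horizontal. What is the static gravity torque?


tau = m*g*L*cos(angle)
= 20 * 9.81 * 4.9 * cos(16 deg)
= 20 * 9.81 * 4.9 * 0.9613
= 924.1378 Nm


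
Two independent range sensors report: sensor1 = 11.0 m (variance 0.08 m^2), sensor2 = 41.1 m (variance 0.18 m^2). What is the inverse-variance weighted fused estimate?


w1 = (1/var1) / (1/var1 + 1/var2)
   = 12.5 / (12.5 + 5.5556) = 0.6923
w2 = 1 - w1 = 0.3077
fused = w1*s1 + w2*s2 = 7.6154 + 12.6462
= 20.2615 m


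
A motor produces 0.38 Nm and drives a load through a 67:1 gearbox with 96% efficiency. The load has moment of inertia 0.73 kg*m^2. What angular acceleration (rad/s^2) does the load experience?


tau_out = tau_motor * N * eta
= 0.38 * 67 * 0.96 = 24.4416 Nm
alpha = tau_out / I = 24.4416 / 0.73
= 33.4816 rad/s^2


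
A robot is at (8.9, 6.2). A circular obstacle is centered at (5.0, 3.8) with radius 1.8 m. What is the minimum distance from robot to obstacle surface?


center_dist = sqrt((8.9-5.0)^2 + (6.2-3.8)^2)
= sqrt(15.21 + 5.76)
= 4.5793
min_dist = center_dist - radius = 4.5793 - 1.8 = 2.7793 m


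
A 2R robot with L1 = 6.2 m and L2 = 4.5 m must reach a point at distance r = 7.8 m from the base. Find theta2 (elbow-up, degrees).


cos(theta2) = (r^2 - L1^2 - L2^2) / (2*L1*L2)
cos(theta2) = (60.84 - 38.44 - 20.25) / 55.8
cos(theta2) = 0.03853
theta2 = 87.7918 degrees


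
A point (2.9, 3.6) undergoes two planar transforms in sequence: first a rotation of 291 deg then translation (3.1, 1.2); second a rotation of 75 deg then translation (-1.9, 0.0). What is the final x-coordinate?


After transform 1:
x1 = cos(291)*2.9 - sin(291)*3.6 + 3.1 = 7.5002
y1 = sin(291)*2.9 + cos(291)*3.6 + 1.2 = -0.2173
After transform 2:
x2 = cos(75)*7.5002 - sin(75)*-0.2173 + -1.9
= 0.251


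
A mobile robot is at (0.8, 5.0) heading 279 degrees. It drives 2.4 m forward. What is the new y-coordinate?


y_new = y0 + d*sin(theta)
= 5.0 + 2.4*sin(279)
= 5.0 + -2.3705
= 2.6295


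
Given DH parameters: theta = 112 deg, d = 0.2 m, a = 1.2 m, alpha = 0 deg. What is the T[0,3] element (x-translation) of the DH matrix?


T[0,3] = a * cos(theta)
= 1.2 * cos(112 deg)
= 1.2 * -0.3746
= -0.4495


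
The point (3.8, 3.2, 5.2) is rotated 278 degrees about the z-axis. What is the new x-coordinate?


Rotation about z-axis: x' = x*cos(theta) - y*sin(theta)
= 3.8 * 0.1392 - 3.2 * -0.9903
= 3.6977


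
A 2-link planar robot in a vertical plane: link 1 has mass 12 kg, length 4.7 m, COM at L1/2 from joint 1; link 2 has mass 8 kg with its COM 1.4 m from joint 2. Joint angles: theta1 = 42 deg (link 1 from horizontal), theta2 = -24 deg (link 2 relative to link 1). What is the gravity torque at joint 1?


Horizontal distance from joint 1 to link-1 COM:
  x_c1 = (L1/2)*cos(t1) = 2.35 * 0.7431 = 1.7464 m
Horizontal distance from joint 1 to link-2 COM:
  x_c2 = L1*cos(t1) + Lc2*cos(t1+t2)
       = 4.7*0.7431 + 1.4*0.9511 = 4.8243 m
tau1 = m1*g*x_c1 + m2*g*x_c2
     = 12*9.81*1.7464 + 8*9.81*4.8243
     = 205.5851 + 378.6079
     = 584.193 Nm


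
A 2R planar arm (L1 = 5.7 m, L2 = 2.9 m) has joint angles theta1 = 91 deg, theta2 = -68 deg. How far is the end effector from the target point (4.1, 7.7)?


End effector via forward kinematics:
x = L1*cos(t1) + L2*cos(t1+t2) = 2.57
y = L1*sin(t1) + L2*sin(t1+t2) = 6.8323
Distance to target:
d = sqrt((4.1 - 2.57)^2 + (7.7 - 6.8323)^2)
= sqrt(2.3409 + 0.753)
= 1.759 m


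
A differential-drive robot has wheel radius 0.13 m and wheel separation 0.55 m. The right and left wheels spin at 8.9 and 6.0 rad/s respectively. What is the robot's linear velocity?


vR = r*wR = 0.13*8.9 = 1.157 m/s
vL = r*wL = 0.13*6.0 = 0.78 m/s
v = (vR+vL)/2 = 0.9685 m/s
omega = (vR-vL)/L = 0.6855 rad/s
linear velocity = 0.9685 m/s


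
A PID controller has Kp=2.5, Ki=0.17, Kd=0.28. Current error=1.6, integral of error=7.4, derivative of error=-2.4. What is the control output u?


u = Kp*e + Ki*int(e) + Kd*de/dt
= 2.5*1.6 + 0.17*7.4 + 0.28*(-2.4)
= 4.0 + 1.258 + -0.672
= 4.586


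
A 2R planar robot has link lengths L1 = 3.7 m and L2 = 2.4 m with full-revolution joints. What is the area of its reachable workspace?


r_max = L1 + L2 = 6.1 m
r_min = |L1 - L2| = 1.3 m
Area = pi*(r_max^2 - r_min^2)
= pi*(37.21 - 1.69)
= pi * 35.52
= 111.5894 m^2


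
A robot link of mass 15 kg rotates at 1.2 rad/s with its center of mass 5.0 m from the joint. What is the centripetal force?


F = m * omega^2 * r
= 15 * 1.2^2 * 5.0
= 15 * 1.44 * 5.0
= 108.0 N


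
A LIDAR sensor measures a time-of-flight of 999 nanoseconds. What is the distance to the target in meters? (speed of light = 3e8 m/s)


tof = 999 ns = 9.99e-07 s
dist = c * tof / 2
= 3e8 * 9.99e-07 / 2
= 149.85 m


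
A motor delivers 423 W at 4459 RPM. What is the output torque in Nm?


omega = 4459 * 2*pi/60 = 466.9454 rad/s
tau = P / omega = 423 / 466.9454
= 0.9059 Nm


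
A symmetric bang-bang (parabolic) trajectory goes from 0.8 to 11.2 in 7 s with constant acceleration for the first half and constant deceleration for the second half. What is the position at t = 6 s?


Symmetric rest-to-rest: each phase covers (pf-p0)/2 in time T/2. 0.5*a*(T/2)^2 = (pf-p0)/2 => a = 4*(pf-p0)/T^2
a = 4*(11.2-0.8)/7^2 = 0.849
t = 6 is in the deceleration phase (t > T/2).
p = pf - 0.5*a*(T-t)^2 = 11.2 - 0.5*0.849*1^2
= 10.7755


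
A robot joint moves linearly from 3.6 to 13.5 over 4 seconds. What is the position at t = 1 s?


s = t/T = 1/4 = 0.25
p(t) = p0 + (pf-p0)*s
= 3.6 + (13.5 - 3.6) * 0.25
= 6.075


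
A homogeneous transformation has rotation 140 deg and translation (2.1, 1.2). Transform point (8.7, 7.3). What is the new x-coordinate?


x' = cos(theta)*px - sin(theta)*py + tx
= -0.766*8.7 - 0.6428*7.3 + 2.1
= -9.2569


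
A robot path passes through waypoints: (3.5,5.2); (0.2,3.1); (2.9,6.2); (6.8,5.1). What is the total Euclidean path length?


Segment lengths:
  seg1 = sqrt((-3.3)^2 + (-2.1)^2) = 3.9115
  seg2 = sqrt((2.7)^2 + (3.1)^2) = 4.111
  seg3 = sqrt((3.9)^2 + (-1.1)^2) = 4.0522
Total = 12.0746


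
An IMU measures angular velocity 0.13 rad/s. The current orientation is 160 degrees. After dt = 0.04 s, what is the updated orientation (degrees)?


delta_theta = w * dt = 0.13 * 0.04 = 0.0052 rad
= 0.2979 deg
theta_new = 160 + 0.2979 = 160.2979 deg


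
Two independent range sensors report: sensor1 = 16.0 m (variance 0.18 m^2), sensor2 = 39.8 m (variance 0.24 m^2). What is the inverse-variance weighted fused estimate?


w1 = (1/var1) / (1/var1 + 1/var2)
   = 5.5556 / (5.5556 + 4.1667) = 0.5714
w2 = 1 - w1 = 0.4286
fused = w1*s1 + w2*s2 = 9.1429 + 17.0571
= 26.2 m


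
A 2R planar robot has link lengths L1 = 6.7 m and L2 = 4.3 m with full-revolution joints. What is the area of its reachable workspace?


r_max = L1 + L2 = 11.0 m
r_min = |L1 - L2| = 2.4 m
Area = pi*(r_max^2 - r_min^2)
= pi*(121.0 - 5.76)
= pi * 115.24
= 362.0371 m^2


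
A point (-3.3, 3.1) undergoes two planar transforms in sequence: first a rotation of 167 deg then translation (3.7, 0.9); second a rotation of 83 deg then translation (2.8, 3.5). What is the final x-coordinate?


After transform 1:
x1 = cos(167)*-3.3 - sin(167)*3.1 + 3.7 = 6.2181
y1 = sin(167)*-3.3 + cos(167)*3.1 + 0.9 = -2.8629
After transform 2:
x2 = cos(83)*6.2181 - sin(83)*-2.8629 + 2.8
= 6.3993


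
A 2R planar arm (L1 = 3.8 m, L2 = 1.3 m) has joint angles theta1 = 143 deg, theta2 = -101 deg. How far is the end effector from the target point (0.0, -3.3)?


End effector via forward kinematics:
x = L1*cos(t1) + L2*cos(t1+t2) = -2.0687
y = L1*sin(t1) + L2*sin(t1+t2) = 3.1568
Distance to target:
d = sqrt((0.0 - -2.0687)^2 + (-3.3 - 3.1568)^2)
= sqrt(4.2796 + 41.6898)
= 6.7801 m


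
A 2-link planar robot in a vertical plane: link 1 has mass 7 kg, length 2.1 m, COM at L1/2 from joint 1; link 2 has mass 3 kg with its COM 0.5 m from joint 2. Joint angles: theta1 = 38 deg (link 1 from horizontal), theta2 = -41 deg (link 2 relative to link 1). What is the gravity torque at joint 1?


Horizontal distance from joint 1 to link-1 COM:
  x_c1 = (L1/2)*cos(t1) = 1.05 * 0.788 = 0.8274 m
Horizontal distance from joint 1 to link-2 COM:
  x_c2 = L1*cos(t1) + Lc2*cos(t1+t2)
       = 2.1*0.788 + 0.5*0.9986 = 2.1541 m
tau1 = m1*g*x_c1 + m2*g*x_c2
     = 7*9.81*0.8274 + 3*9.81*2.1541
     = 56.8183 + 63.3963
     = 120.2146 Nm


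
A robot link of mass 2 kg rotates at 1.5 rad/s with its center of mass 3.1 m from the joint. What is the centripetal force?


F = m * omega^2 * r
= 2 * 1.5^2 * 3.1
= 2 * 2.25 * 3.1
= 13.95 N


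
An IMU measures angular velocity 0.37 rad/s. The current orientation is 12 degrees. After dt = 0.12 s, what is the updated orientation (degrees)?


delta_theta = w * dt = 0.37 * 0.12 = 0.0444 rad
= 2.5439 deg
theta_new = 12 + 2.5439 = 14.5439 deg


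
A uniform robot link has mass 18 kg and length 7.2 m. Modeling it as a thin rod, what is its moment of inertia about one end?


I = (1/3) * m * L^2
= (1/3) * 18 * 7.2^2
= 0.333333 * 18 * 51.84
= 311.04 kg*m^2


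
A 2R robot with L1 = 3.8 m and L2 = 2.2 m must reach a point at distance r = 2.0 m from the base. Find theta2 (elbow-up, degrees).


cos(theta2) = (r^2 - L1^2 - L2^2) / (2*L1*L2)
cos(theta2) = (4.0 - 14.44 - 4.84) / 16.72
cos(theta2) = -0.913876
theta2 = 156.0465 degrees


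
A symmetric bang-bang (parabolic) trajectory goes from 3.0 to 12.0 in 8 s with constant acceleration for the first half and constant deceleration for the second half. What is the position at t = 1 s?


Symmetric rest-to-rest: each phase covers (pf-p0)/2 in time T/2. 0.5*a*(T/2)^2 = (pf-p0)/2 => a = 4*(pf-p0)/T^2
a = 4*(12.0-3.0)/8^2 = 0.5625
t = 1 is in the acceleration phase (t <= T/2).
p = p0 + 0.5*a*t^2 = 3.0 + 0.5*0.5625*1^2
= 3.2812


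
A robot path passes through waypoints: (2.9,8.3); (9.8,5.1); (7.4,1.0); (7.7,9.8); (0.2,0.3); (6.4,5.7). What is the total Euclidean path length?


Segment lengths:
  seg1 = sqrt((6.9)^2 + (-3.2)^2) = 7.6059
  seg2 = sqrt((-2.4)^2 + (-4.1)^2) = 4.7508
  seg3 = sqrt((0.3)^2 + (8.8)^2) = 8.8051
  seg4 = sqrt((-7.5)^2 + (-9.5)^2) = 12.1037
  seg5 = sqrt((6.2)^2 + (5.4)^2) = 8.2219
Total = 41.4875


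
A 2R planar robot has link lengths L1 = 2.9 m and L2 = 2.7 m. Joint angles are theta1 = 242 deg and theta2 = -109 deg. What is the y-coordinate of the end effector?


Convert angles to radians: theta1 = 4.2237, theta2 = -1.9024
y = L1*sin(theta1) + L2*sin(theta1+theta2)
y = -2.5605 + 1.9747
y = -0.5859


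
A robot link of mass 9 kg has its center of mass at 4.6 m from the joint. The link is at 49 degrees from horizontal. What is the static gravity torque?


tau = m*g*L*cos(angle)
= 9 * 9.81 * 4.6 * cos(49 deg)
= 9 * 9.81 * 4.6 * 0.6561
= 266.4479 Nm


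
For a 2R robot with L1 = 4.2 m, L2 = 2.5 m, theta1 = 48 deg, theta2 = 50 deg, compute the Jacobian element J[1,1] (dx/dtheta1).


J[1,1] = -L1*sin(t1) - L2*sin(t1+t2)
= -4.2*sin(48) - 2.5*sin(98)
= -5.5969


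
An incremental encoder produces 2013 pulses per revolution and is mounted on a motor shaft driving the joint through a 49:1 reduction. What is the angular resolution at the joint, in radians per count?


counts per rev = 2013
effective counts at joint = 2013 * 49 = 98637
resolution = 2*pi / 98637
= 6.3700e-05 rad/count


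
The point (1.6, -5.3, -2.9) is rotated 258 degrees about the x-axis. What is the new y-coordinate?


Rotation about x-axis: y' = y*cos(theta) - z*sin(theta)
= -5.3 * -0.2079 - -2.9 * -0.9781
= -1.7347


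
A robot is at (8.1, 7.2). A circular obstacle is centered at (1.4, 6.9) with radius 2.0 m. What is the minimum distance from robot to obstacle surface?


center_dist = sqrt((8.1-1.4)^2 + (7.2-6.9)^2)
= sqrt(44.89 + 0.09)
= 6.7067
min_dist = center_dist - radius = 6.7067 - 2.0 = 4.7067 m


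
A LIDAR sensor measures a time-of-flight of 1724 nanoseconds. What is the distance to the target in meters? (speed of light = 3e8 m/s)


tof = 1724 ns = 1.724e-06 s
dist = c * tof / 2
= 3e8 * 1.724e-06 / 2
= 258.6 m


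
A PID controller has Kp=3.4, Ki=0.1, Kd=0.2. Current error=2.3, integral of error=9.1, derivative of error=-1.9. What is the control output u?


u = Kp*e + Ki*int(e) + Kd*de/dt
= 3.4*2.3 + 0.1*9.1 + 0.2*(-1.9)
= 7.82 + 0.91 + -0.38
= 8.35


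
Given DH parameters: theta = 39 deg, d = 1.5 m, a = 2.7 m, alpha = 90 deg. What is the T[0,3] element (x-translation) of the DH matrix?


T[0,3] = a * cos(theta)
= 2.7 * cos(39 deg)
= 2.7 * 0.7771
= 2.0983


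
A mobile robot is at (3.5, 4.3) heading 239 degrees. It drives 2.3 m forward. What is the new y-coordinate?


y_new = y0 + d*sin(theta)
= 4.3 + 2.3*sin(239)
= 4.3 + -1.9715
= 2.3285


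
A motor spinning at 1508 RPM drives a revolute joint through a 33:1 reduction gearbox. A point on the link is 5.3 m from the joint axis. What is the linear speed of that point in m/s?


omega_motor = 1508 * 2*pi/60 = 157.9174 rad/s
omega_joint = omega_motor / 33 = 4.7854 rad/s
v = omega_joint * r = 4.7854 * 5.3
= 25.3625 m/s


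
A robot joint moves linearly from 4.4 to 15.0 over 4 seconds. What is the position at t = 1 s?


s = t/T = 1/4 = 0.25
p(t) = p0 + (pf-p0)*s
= 4.4 + (15.0 - 4.4) * 0.25
= 7.05


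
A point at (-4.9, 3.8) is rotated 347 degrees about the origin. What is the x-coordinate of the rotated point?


x' = x*cos(theta) - y*sin(theta)
cos(347 deg) = 0.9744, sin(347 deg) = -0.225
x' = -4.9 * 0.9744 - 3.8 * -0.225
= -4.7744 - -0.8548
= -3.9196


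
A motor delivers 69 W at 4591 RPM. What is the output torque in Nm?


omega = 4591 * 2*pi/60 = 480.7684 rad/s
tau = P / omega = 69 / 480.7684
= 0.1435 Nm


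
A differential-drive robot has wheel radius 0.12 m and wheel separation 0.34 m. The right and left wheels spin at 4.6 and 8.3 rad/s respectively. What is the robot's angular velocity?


vR = r*wR = 0.12*4.6 = 0.552 m/s
vL = r*wL = 0.12*8.3 = 0.996 m/s
v = (vR+vL)/2 = 0.774 m/s
omega = (vR-vL)/L = -1.3059 rad/s
angular velocity = -1.3059 rad/s


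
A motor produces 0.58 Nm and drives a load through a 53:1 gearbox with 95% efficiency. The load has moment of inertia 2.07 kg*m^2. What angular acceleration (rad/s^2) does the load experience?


tau_out = tau_motor * N * eta
= 0.58 * 53 * 0.95 = 29.203 Nm
alpha = tau_out / I = 29.203 / 2.07
= 14.1077 rad/s^2


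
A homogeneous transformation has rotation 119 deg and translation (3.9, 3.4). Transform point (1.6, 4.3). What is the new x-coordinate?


x' = cos(theta)*px - sin(theta)*py + tx
= -0.4848*1.6 - 0.8746*4.3 + 3.9
= -0.6366


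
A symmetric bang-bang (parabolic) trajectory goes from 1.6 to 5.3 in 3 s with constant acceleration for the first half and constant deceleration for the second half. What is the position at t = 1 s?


Symmetric rest-to-rest: each phase covers (pf-p0)/2 in time T/2. 0.5*a*(T/2)^2 = (pf-p0)/2 => a = 4*(pf-p0)/T^2
a = 4*(5.3-1.6)/3^2 = 1.6444
t = 1 is in the acceleration phase (t <= T/2).
p = p0 + 0.5*a*t^2 = 1.6 + 0.5*1.6444*1^2
= 2.4222


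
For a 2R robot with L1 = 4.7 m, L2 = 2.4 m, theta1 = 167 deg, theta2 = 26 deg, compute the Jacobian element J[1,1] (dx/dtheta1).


J[1,1] = -L1*sin(t1) - L2*sin(t1+t2)
= -4.7*sin(167) - 2.4*sin(193)
= -0.5174


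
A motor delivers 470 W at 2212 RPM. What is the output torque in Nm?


omega = 2212 * 2*pi/60 = 231.6401 rad/s
tau = P / omega = 470 / 231.6401
= 2.029 Nm


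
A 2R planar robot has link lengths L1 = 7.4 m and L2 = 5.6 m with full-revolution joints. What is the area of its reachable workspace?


r_max = L1 + L2 = 13.0 m
r_min = |L1 - L2| = 1.8 m
Area = pi*(r_max^2 - r_min^2)
= pi*(169.0 - 3.24)
= pi * 165.76
= 520.7504 m^2


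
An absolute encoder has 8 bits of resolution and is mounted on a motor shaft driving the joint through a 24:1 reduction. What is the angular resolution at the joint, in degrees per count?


counts = 2^8 = 256
effective counts at joint = 256 * 24 = 6144
resolution = 360 / 6144
= 0.0586 deg/count
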